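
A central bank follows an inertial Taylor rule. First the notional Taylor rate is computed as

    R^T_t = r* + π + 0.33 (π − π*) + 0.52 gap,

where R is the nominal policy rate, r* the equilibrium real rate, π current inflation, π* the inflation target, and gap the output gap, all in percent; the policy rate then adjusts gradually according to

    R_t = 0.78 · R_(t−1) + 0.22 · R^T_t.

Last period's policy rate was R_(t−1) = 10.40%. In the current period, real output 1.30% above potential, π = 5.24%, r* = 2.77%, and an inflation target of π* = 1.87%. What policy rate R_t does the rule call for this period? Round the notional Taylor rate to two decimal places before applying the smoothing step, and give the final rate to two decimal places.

Output 1.30% above potential → gap = 1.30.
R^T_t = 2.77 + 5.24 + 0.33 × (5.24 − 1.87) + 0.52 × 1.30
   = 2.77 + 5.24 + 1.1121 + 0.676 = 9.80
R_t = 0.78 × 10.40 + 0.22 × 9.80 = 8.112 + 2.156 = 10.27

10.27%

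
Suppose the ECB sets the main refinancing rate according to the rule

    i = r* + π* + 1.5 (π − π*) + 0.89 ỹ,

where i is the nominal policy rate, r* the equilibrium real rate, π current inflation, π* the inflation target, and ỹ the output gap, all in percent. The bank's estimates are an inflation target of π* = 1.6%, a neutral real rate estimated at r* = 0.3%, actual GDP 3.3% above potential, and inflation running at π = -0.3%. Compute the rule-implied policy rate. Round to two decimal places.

1.99%

Output 3.3% above potential → ỹ = 3.3.
i = 0.3 + 1.6 + 1.5 × (-0.3 − 1.6) + 0.89 × 3.3
   = 0.3 + 1.6 − 2.85 + 2.937 = 1.99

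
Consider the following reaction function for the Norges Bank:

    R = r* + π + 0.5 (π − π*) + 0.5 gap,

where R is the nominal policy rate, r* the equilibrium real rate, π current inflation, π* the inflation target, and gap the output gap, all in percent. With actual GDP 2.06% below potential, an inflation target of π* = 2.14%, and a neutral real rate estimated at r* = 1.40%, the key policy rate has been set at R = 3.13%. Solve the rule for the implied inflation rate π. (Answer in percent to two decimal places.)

Output 2.06% below potential → gap = -2.06.
Collecting π: R = r* + (1 + 0.5) π − 0.5 π* + 0.5 gap
1.5 π = 3.13 − 1.40 + 0.5 × 2.14 − 0.5 × (-2.06) = 3.83
π = 3.83 / 1.5 = 2.55

2.55%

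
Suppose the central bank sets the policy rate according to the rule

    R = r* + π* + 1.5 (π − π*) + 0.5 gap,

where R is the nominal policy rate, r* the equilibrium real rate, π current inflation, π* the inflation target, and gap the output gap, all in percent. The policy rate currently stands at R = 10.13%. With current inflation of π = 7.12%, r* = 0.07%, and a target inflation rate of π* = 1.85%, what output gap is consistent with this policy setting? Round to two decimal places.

0.5 gap = 10.13 − 0.07 − 1.85 − 1.5 × (7.12 − 1.85) = 0.305
gap = 0.305 / 0.5 = 0.61

0.61%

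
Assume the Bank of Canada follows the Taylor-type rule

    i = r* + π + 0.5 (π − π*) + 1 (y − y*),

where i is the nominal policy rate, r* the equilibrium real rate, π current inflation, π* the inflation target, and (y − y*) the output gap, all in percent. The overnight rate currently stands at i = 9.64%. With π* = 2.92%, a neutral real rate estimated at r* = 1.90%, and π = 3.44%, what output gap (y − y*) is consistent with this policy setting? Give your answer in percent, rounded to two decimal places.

1 (y − y*) = 9.64 − 1.90 − 3.44 − 0.5 × (3.44 − 2.92) = 4.04
(y − y*) = 4.04 / 1 = 4.04

4.04%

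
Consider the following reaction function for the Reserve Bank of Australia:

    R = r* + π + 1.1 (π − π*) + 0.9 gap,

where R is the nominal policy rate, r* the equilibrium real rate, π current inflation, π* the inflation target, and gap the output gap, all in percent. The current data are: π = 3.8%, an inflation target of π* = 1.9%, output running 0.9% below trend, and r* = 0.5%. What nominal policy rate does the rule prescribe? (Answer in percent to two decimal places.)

Output 0.9% below potential → gap = -0.9.
R = 0.5 + 3.8 + 1.1 × (3.8 − 1.9) + 0.9 × (-0.9)
   = 0.5 + 3.8 + 2.09 − 0.81 = 5.58

5.58%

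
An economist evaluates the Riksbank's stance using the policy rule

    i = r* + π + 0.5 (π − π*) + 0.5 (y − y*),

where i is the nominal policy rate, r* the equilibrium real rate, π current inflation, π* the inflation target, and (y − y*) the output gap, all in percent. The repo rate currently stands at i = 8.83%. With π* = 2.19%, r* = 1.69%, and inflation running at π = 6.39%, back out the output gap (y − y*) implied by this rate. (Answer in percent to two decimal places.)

0.5 (y − y*) = 8.83 − 1.69 − 6.39 − 0.5 × (6.39 − 2.19) = -1.35
(y − y*) = -1.35 / 0.5 = -2.70

-2.70%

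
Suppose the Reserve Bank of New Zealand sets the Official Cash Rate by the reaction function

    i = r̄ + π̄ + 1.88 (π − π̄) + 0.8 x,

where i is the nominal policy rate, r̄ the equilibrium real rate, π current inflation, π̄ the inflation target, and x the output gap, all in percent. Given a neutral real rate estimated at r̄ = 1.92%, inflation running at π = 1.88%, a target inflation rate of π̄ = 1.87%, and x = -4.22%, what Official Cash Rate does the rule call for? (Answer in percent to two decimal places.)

i = 1.92 + 1.87 + 1.88 × (1.88 − 1.87) + 0.8 × (-4.22)
   = 1.92 + 1.87 + 0.0188 − 3.376 = 0.43

0.43%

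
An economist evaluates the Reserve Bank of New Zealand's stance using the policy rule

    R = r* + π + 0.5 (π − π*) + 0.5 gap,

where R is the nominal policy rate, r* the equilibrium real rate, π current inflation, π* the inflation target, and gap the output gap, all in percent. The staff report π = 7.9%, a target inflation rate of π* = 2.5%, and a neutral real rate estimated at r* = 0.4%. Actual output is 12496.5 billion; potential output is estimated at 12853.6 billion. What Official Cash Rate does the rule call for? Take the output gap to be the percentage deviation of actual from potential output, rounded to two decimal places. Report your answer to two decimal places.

Output gap = 100 × (12496.5 − 12853.6) / 12853.6 = -2.78%.
R = 0.40 + 7.90 + 0.5 × (7.90 − 2.50) + 0.5 × (-2.78)
   = 0.40 + 7.9 + 2.7 − 1.39 = 9.61

9.61%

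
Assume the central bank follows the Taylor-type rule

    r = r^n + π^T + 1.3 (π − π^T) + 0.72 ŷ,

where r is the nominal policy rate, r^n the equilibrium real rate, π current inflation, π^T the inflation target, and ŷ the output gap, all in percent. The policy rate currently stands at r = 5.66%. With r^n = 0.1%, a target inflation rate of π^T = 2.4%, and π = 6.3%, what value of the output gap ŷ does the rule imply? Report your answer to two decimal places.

0.72 ŷ = 5.66 − 0.1 − 2.4 − 1.3 × (6.3 − 2.4) = -1.91
ŷ = -1.91 / 0.72 = -2.65

-2.65%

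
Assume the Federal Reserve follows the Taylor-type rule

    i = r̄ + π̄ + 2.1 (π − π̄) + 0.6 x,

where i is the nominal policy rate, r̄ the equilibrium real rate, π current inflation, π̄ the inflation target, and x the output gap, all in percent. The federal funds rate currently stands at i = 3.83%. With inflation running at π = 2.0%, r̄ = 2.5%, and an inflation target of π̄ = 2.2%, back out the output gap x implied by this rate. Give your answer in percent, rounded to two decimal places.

-0.75%

0.6 x = 3.83 − 2.5 − 2.2 − 2.1 × (2.0 − 2.2) = -0.45
x = -0.45 / 0.6 = -0.75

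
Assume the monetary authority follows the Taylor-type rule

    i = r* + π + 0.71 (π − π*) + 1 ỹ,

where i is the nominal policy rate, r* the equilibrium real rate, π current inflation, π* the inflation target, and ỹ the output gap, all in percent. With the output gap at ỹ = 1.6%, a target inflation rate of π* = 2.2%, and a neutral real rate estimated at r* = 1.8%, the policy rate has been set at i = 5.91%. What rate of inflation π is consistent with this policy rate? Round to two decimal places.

Collecting π: i = r* + (1 + 0.71) π − 0.71 π* + 1 ỹ
1.71 π = 5.91 − 1.8 + 0.71 × 2.2 − 1 × 1.6 = 4.072
π = 4.072 / 1.71 = 2.38

2.38%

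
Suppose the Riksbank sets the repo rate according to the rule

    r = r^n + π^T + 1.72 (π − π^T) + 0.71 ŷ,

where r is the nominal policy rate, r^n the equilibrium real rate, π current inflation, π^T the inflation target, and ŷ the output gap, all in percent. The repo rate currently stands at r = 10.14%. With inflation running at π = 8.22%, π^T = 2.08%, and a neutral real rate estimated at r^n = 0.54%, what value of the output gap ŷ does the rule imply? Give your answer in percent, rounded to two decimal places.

-4.28%

0.71 ŷ = 10.14 − 0.54 − 2.08 − 1.72 × (8.22 − 2.08) = -3.0408
ŷ = -3.0408 / 0.71 = -4.28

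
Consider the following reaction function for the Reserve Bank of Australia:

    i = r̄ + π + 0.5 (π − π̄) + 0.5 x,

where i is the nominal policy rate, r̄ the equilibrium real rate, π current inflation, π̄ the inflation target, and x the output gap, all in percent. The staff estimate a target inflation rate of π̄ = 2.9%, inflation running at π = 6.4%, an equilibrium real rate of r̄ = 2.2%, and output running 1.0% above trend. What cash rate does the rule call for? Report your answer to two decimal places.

10.85%

Output 1.0% above potential → x = 1.0.
i = 2.2 + 6.4 + 0.5 × (6.4 − 2.9) + 0.5 × 1.0
   = 2.2 + 6.4 + 1.75 + 0.5 = 10.85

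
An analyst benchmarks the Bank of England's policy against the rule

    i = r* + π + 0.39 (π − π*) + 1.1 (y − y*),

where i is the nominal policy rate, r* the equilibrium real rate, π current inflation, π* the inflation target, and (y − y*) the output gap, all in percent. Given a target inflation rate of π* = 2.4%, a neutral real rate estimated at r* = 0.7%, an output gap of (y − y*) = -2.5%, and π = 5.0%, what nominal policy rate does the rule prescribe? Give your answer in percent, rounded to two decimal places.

3.96%

i = 0.7 + 5.0 + 0.39 × (5.0 − 2.4) + 1.1 × (-2.5)
   = 0.7 + 5 + 1.014 − 2.75 = 3.96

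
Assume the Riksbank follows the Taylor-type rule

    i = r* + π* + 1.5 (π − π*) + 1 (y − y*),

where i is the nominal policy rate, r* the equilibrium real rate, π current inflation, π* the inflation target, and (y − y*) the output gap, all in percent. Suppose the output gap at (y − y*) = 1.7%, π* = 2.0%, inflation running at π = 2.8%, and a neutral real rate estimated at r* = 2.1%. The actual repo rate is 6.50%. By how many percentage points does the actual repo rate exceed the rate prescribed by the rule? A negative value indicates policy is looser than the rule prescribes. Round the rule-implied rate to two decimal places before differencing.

i = 2.1 + 2.0 + 1.5 × (2.8 − 2.0) + 1 × 1.7
   = 2.1 + 2 + 1.2 + 1.7 = 7.00
Deviation = 6.50 − 7.00 = -0.50 pp.

-0.50 pp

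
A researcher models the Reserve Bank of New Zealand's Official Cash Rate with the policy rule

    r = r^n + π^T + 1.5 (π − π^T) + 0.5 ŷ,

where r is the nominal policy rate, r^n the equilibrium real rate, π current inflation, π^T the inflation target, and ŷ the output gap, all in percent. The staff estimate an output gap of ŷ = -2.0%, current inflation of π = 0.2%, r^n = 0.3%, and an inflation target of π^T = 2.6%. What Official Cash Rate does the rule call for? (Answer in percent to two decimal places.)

-1.70%

r = 0.3 + 2.6 + 1.5 × (0.2 − 2.6) + 0.5 × (-2.0)
   = 0.3 + 2.6 − 3.6 − 1 = -1.70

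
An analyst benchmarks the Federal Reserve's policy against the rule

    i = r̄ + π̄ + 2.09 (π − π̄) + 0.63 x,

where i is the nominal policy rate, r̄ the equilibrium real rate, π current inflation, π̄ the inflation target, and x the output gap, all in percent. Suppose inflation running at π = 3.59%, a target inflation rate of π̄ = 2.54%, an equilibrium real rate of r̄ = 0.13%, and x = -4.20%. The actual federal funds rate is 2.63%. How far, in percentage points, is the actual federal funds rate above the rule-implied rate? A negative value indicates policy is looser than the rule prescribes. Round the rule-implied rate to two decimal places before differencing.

0.41 pp

i = 0.13 + 2.54 + 2.09 × (3.59 − 2.54) + 0.63 × (-4.20)
   = 0.13 + 2.54 + 2.1945 − 2.646 = 2.22
Deviation = 2.63 − 2.22 = 0.41 pp.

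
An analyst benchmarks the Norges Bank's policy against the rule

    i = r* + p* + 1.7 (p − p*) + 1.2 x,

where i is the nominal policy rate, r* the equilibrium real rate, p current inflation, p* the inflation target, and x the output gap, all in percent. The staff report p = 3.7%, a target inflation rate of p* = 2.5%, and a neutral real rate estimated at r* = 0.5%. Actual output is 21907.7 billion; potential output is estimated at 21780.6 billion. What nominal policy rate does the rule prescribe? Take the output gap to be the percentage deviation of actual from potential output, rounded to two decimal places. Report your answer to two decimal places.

5.74%

Output gap = 100 × (21907.7 − 21780.6) / 21780.6 = 0.58%.
i = 0.50 + 2.50 + 1.7 × (3.70 − 2.50) + 1.2 × 0.58
   = 0.50 + 2.5 + 2.04 + 0.696 = 5.74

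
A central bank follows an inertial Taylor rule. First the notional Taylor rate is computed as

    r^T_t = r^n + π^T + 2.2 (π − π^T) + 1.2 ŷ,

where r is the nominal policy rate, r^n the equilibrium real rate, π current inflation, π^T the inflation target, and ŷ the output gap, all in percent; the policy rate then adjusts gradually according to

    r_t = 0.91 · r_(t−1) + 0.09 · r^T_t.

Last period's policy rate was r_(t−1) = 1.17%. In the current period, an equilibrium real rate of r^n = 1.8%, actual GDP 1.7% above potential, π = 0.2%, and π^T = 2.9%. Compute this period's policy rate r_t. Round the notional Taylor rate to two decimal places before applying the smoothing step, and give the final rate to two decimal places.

Output 1.7% above potential → ŷ = 1.7.
r^T_t = 1.8 + 2.9 + 2.2 × (0.2 − 2.9) + 1.2 × 1.7
   = 1.8 + 2.9 − 5.94 + 2.04 = 0.80
r_t = 0.91 × 1.17 + 0.09 × 0.80 = 1.0647 + 0.072 = 1.14

1.14%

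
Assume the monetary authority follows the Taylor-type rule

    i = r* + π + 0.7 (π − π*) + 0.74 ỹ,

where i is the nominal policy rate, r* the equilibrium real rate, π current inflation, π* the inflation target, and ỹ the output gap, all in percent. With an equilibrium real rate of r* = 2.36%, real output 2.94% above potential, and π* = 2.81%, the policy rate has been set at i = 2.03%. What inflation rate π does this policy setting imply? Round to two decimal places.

-0.32%

Output 2.94% above potential → ỹ = 2.94.
Collecting π: i = r* + (1 + 0.7) π − 0.7 π* + 0.74 ỹ
1.7 π = 2.03 − 2.36 + 0.7 × 2.81 − 0.74 × 2.94 = -0.5386
π = -0.5386 / 1.7 = -0.32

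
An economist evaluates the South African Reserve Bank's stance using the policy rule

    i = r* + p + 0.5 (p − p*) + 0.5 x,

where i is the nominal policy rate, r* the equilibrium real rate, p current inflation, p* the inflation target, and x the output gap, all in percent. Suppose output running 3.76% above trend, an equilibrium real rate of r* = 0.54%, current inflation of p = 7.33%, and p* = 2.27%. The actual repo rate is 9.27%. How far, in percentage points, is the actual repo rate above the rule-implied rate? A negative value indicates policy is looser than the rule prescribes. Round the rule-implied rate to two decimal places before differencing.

-3.01 pp

Output 3.76% above potential → x = 3.76.
i = 0.54 + 7.33 + 0.5 × (7.33 − 2.27) + 0.5 × 3.76
   = 0.54 + 7.33 + 2.53 + 1.88 = 12.28
Deviation = 9.27 − 12.28 = -3.01 pp.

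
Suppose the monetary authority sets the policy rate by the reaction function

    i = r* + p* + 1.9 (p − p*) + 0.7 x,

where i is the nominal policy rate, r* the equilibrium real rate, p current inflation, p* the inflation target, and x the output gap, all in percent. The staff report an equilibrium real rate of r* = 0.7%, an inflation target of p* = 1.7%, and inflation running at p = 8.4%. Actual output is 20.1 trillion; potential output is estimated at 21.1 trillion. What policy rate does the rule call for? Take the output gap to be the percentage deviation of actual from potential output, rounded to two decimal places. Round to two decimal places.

11.81%

Output gap = 100 × (20.1 − 21.1) / 21.1 = -4.74%.
i = 0.70 + 1.70 + 1.9 × (8.40 − 1.70) + 0.7 × (-4.74)
   = 0.70 + 1.7 + 12.73 − 3.318 = 11.81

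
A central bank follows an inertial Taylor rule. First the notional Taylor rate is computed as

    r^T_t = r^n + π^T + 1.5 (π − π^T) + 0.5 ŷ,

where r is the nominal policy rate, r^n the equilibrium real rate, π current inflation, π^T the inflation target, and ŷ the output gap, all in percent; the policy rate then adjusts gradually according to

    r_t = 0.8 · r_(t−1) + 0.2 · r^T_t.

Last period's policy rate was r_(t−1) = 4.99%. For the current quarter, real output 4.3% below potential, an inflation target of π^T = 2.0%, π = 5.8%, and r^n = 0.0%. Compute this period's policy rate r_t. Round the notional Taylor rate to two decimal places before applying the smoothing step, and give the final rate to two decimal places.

5.10%

Output 4.3% below potential → ŷ = -4.3.
r^T_t = 0.0 + 2.0 + 1.5 × (5.8 − 2.0) + 0.5 × (-4.3)
   = 0.0 + 2 + 5.7 − 2.15 = 5.55
r_t = 0.8 × 4.99 + 0.2 × 5.55 = 3.992 + 1.11 = 5.10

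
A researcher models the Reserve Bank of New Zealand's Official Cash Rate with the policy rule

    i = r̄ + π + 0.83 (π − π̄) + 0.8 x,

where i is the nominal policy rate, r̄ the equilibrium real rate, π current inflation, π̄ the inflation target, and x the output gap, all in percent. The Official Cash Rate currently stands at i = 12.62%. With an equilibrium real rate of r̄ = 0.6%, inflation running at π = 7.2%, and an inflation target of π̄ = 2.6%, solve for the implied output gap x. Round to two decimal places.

1.25%

0.8 x = 12.62 − 0.6 − 7.2 − 0.83 × (7.2 − 2.6) = 1.002
x = 1.002 / 0.8 = 1.25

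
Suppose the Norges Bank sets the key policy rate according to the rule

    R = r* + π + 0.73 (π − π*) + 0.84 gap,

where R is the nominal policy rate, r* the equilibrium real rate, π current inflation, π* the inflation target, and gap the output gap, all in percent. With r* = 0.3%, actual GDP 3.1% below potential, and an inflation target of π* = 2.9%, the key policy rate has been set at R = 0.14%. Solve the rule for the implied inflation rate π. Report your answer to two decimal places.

2.64%

Output 3.1% below potential → gap = -3.1.
Collecting π: R = r* + (1 + 0.73) π − 0.73 π* + 0.84 gap
1.73 π = 0.14 − 0.3 + 0.73 × 2.9 − 0.84 × (-3.1) = 4.561
π = 4.561 / 1.73 = 2.64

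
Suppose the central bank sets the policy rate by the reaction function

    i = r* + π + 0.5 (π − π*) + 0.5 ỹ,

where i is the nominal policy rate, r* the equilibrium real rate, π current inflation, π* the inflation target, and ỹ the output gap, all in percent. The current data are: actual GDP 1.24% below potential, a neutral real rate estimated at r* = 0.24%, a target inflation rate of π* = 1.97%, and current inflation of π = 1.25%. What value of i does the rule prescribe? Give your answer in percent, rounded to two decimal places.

0.51%

Output 1.24% below potential → ỹ = -1.24.
i = 0.24 + 1.25 + 0.5 × (1.25 − 1.97) + 0.5 × (-1.24)
   = 0.24 + 1.25 − 0.36 − 0.62 = 0.51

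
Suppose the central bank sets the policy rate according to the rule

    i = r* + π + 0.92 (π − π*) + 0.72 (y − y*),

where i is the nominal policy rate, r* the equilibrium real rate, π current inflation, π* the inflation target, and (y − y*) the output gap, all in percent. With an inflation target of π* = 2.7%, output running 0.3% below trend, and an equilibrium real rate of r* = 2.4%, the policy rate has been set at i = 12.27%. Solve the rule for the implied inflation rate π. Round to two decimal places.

6.55%

Output 0.3% below potential → (y − y*) = -0.3.
Collecting π: i = r* + (1 + 0.92) π − 0.92 π* + 0.72 (y − y*)
1.92 π = 12.27 − 2.4 + 0.92 × 2.7 − 0.72 × (-0.3) = 12.57
π = 12.57 / 1.92 = 6.55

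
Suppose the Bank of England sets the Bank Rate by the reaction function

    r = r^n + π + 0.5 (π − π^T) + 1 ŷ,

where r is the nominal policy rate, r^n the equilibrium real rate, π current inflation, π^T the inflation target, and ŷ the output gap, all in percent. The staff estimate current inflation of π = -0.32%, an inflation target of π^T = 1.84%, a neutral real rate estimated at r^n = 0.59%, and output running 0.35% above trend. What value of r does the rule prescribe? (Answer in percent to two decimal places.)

-0.46%

Output 0.35% above potential → ŷ = 0.35.
r = 0.59 + (-0.32) + 0.5 × (-0.32 − 1.84) + 1 × 0.35
   = 0.59 − 0.32 − 1.08 + 0.35 = -0.46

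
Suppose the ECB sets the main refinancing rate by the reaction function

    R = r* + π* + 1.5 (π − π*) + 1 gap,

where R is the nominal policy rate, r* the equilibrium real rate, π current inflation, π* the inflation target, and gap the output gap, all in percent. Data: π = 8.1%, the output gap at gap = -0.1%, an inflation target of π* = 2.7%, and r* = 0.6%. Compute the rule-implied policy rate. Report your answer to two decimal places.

R = 0.6 + 2.7 + 1.5 × (8.1 − 2.7) + 1 × (-0.1)
   = 0.6 + 2.7 + 8.1 − 0.1 = 11.30

11.30%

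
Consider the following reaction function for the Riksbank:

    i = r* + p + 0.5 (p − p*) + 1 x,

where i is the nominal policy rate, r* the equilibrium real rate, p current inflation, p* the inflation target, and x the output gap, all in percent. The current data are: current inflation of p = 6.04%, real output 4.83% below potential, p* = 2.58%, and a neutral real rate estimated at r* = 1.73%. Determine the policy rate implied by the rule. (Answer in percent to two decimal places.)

Output 4.83% below potential → x = -4.83.
i = 1.73 + 6.04 + 0.5 × (6.04 − 2.58) + 1 × (-4.83)
   = 1.73 + 6.04 + 1.73 − 4.83 = 4.67

4.67%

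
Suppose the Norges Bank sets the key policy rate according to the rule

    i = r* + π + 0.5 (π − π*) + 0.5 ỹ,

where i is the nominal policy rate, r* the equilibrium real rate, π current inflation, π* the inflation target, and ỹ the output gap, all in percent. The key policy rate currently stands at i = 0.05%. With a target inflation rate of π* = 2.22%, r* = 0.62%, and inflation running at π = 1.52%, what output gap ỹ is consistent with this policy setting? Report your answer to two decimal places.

-3.48%

0.5 ỹ = 0.05 − 0.62 − 1.52 − 0.5 × (1.52 − 2.22) = -1.74
ỹ = -1.74 / 0.5 = -3.48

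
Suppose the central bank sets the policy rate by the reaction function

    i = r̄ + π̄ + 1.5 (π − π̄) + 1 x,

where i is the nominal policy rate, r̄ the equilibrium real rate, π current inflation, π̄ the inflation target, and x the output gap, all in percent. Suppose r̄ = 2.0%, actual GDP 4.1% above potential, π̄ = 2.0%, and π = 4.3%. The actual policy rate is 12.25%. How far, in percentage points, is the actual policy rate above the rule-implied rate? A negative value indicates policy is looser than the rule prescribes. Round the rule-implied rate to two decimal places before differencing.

0.70 pp

Output 4.1% above potential → x = 4.1.
i = 2.0 + 2.0 + 1.5 × (4.3 − 2.0) + 1 × 4.1
   = 2.0 + 2 + 3.45 + 4.1 = 11.55
Deviation = 12.25 − 11.55 = 0.70 pp.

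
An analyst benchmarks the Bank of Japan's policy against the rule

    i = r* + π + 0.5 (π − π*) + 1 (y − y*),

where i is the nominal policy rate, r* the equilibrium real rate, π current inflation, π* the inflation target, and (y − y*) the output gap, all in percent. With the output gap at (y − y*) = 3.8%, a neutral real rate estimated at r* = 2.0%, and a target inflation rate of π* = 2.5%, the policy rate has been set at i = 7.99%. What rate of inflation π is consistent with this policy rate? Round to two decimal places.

Collecting π: i = r* + (1 + 0.5) π − 0.5 π* + 1 (y − y*)
1.5 π = 7.99 − 2.0 + 0.5 × 2.5 − 1 × 3.8 = 3.44
π = 3.44 / 1.5 = 2.29

2.29%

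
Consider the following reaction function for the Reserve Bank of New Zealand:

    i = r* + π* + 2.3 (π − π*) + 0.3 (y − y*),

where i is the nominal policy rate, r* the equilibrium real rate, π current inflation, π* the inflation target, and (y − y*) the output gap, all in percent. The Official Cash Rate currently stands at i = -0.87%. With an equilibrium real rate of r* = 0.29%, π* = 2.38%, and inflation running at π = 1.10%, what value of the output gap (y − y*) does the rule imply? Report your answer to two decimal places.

0.3 (y − y*) = -0.87 − 0.29 − 2.38 − 2.3 × (1.10 − 2.38) = -0.596
(y − y*) = -0.596 / 0.3 = -1.99

-1.99%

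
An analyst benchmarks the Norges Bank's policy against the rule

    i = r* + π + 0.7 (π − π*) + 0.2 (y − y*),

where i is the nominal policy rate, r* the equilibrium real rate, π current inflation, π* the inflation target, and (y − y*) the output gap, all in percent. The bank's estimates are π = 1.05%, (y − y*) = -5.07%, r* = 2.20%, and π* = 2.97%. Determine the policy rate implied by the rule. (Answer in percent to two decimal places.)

i = 2.20 + 1.05 + 0.7 × (1.05 − 2.97) + 0.2 × (-5.07)
   = 2.20 + 1.05 − 1.344 − 1.014 = 0.89

0.89%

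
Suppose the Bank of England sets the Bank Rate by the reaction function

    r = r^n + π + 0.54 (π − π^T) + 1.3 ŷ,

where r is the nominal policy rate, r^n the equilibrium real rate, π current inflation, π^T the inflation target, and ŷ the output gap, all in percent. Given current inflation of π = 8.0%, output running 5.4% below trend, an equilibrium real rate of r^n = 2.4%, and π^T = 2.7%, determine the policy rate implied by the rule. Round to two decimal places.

Output 5.4% below potential → ŷ = -5.4.
r = 2.4 + 8.0 + 0.54 × (8.0 − 2.7) + 1.3 × (-5.4)
   = 2.4 + 8 + 2.862 − 7.02 = 6.24

6.24%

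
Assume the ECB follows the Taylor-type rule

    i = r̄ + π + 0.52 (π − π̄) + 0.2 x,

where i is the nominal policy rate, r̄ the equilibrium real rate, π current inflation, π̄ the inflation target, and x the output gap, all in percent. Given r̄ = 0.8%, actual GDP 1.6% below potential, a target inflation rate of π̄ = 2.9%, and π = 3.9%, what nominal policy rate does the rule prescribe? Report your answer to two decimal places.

Output 1.6% below potential → x = -1.6.
i = 0.8 + 3.9 + 0.52 × (3.9 − 2.9) + 0.2 × (-1.6)
   = 0.8 + 3.9 + 0.52 − 0.32 = 4.90

4.90%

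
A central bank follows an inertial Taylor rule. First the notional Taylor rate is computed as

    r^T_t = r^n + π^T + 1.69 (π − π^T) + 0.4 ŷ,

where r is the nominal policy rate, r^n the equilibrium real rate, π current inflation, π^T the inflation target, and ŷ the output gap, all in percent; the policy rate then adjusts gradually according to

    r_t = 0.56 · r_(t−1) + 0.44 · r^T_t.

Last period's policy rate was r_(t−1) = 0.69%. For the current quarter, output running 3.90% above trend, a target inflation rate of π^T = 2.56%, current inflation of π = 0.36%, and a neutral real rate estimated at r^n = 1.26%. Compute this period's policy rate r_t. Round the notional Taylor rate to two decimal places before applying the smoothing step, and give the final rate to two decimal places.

1.12%

Output 3.90% above potential → ŷ = 3.90.
r^T_t = 1.26 + 2.56 + 1.69 × (0.36 − 2.56) + 0.4 × 3.90
   = 1.26 + 2.56 − 3.718 + 1.56 = 1.66
r_t = 0.56 × 0.69 + 0.44 × 1.66 = 0.3864 + 0.7304 = 1.12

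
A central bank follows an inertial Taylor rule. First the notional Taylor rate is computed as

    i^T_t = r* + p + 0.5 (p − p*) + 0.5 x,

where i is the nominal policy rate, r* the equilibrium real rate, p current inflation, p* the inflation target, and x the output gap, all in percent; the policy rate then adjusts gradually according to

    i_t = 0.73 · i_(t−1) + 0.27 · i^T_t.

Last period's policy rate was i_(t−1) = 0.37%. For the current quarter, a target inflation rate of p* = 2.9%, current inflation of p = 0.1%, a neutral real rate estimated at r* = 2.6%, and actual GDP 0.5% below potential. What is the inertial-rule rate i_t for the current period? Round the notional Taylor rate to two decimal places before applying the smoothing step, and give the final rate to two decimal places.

Output 0.5% below potential → x = -0.5.
i^T_t = 2.6 + 0.1 + 0.5 × (0.1 − 2.9) + 0.5 × (-0.5)
   = 2.6 + 0.1 − 1.4 − 0.25 = 1.05
i_t = 0.73 × 0.37 + 0.27 × 1.05 = 0.2701 + 0.2835 = 0.55

0.55%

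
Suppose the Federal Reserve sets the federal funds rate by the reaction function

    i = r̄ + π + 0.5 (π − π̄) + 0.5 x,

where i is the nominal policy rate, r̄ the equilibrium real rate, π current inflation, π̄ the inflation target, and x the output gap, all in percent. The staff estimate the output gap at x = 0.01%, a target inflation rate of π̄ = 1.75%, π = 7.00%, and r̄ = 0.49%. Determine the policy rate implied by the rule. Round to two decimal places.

i = 0.49 + 7.00 + 0.5 × (7.00 − 1.75) + 0.5 × 0.01
   = 0.49 + 7 + 2.625 + 0.005 = 10.12

10.12%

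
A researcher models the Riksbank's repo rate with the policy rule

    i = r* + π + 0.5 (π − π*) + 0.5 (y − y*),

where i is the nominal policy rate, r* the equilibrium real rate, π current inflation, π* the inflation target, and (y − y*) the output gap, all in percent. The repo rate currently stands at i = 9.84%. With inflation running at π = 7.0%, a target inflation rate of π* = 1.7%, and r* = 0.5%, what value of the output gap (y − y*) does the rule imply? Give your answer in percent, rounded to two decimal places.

-0.62%

0.5 (y − y*) = 9.84 − 0.5 − 7.0 − 0.5 × (7.0 − 1.7) = -0.31
(y − y*) = -0.31 / 0.5 = -0.62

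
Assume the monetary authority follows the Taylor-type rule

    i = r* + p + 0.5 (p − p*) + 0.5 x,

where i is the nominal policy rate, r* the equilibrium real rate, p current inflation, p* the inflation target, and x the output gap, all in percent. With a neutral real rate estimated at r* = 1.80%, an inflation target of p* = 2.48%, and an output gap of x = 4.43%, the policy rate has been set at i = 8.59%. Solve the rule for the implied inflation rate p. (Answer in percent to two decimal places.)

Collecting p: i = r* + (1 + 0.5) p − 0.5 p* + 0.5 x
1.5 p = 8.59 − 1.80 + 0.5 × 2.48 − 0.5 × 4.43 = 5.815
p = 5.815 / 1.5 = 3.88

3.88%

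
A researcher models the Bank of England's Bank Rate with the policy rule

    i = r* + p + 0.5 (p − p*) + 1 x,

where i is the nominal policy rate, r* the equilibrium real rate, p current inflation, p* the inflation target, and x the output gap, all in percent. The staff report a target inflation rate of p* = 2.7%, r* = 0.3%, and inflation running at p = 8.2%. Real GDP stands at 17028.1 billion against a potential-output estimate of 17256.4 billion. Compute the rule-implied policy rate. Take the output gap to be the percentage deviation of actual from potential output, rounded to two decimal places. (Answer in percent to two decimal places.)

9.93%

Output gap = 100 × (17028.1 − 17256.4) / 17256.4 = -1.32%.
i = 0.30 + 8.20 + 0.5 × (8.20 − 2.70) + 1 × (-1.32)
   = 0.30 + 8.2 + 2.75 − 1.32 = 9.93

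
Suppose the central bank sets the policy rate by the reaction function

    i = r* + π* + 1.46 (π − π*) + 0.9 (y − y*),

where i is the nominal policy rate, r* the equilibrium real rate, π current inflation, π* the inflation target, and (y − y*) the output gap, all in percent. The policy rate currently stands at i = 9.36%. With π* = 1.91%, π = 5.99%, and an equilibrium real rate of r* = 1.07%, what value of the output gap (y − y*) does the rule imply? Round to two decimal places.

0.9 (y − y*) = 9.36 − 1.07 − 1.91 − 1.46 × (5.99 − 1.91) = 0.4232
(y − y*) = 0.4232 / 0.9 = 0.47

0.47%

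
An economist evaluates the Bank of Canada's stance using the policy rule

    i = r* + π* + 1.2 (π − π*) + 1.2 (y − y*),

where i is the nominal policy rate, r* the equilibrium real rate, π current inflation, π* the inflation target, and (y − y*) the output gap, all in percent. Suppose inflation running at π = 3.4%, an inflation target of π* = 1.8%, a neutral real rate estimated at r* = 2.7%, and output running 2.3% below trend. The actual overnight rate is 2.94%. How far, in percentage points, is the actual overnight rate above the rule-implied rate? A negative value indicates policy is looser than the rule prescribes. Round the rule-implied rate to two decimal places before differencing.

Output 2.3% below potential → (y − y*) = -2.3.
i = 2.7 + 1.8 + 1.2 × (3.4 − 1.8) + 1.2 × (-2.3)
   = 2.7 + 1.8 + 1.92 − 2.76 = 3.66
Deviation = 2.94 − 3.66 = -0.72 pp.

-0.72 pp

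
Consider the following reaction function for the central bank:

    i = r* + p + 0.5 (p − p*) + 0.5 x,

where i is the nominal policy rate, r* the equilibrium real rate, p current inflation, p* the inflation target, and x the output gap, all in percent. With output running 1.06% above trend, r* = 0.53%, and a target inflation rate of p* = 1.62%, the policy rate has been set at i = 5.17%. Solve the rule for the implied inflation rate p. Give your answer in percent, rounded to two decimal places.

Output 1.06% above potential → x = 1.06.
Collecting p: i = r* + (1 + 0.5) p − 0.5 p* + 0.5 x
1.5 p = 5.17 − 0.53 + 0.5 × 1.62 − 0.5 × 1.06 = 4.92
p = 4.92 / 1.5 = 3.28

3.28%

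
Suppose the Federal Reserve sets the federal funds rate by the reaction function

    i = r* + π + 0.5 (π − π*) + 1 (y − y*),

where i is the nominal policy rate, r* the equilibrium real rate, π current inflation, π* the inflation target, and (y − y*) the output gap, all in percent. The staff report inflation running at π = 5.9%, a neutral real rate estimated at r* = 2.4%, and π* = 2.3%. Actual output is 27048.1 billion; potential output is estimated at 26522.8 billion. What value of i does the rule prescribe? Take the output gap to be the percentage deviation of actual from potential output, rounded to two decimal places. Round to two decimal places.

12.08%

Output gap = 100 × (27048.1 − 26522.8) / 26522.8 = 1.98%.
i = 2.40 + 5.90 + 0.5 × (5.90 − 2.30) + 1 × 1.98
   = 2.40 + 5.9 + 1.8 + 1.98 = 12.08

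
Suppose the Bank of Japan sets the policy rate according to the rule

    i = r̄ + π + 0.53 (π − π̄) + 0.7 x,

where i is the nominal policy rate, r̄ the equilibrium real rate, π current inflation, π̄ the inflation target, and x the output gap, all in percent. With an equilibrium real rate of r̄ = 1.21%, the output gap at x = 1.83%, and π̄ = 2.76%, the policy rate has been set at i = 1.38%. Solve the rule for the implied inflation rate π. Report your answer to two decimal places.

Collecting π: i = r̄ + (1 + 0.53) π − 0.53 π̄ + 0.7 x
1.53 π = 1.38 − 1.21 + 0.53 × 2.76 − 0.7 × 1.83 = 0.3518
π = 0.3518 / 1.53 = 0.23

0.23%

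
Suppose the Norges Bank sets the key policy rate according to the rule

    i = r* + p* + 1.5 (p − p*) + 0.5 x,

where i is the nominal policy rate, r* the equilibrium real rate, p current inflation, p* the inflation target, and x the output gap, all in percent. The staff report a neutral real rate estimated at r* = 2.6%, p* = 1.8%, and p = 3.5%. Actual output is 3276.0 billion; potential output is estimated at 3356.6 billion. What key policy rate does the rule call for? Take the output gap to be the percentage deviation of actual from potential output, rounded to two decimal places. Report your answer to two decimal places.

Output gap = 100 × (3276.0 − 3356.6) / 3356.6 = -2.40%.
i = 2.60 + 1.80 + 1.5 × (3.50 − 1.80) + 0.5 × (-2.40)
   = 2.60 + 1.8 + 2.55 − 1.2 = 5.75

5.75%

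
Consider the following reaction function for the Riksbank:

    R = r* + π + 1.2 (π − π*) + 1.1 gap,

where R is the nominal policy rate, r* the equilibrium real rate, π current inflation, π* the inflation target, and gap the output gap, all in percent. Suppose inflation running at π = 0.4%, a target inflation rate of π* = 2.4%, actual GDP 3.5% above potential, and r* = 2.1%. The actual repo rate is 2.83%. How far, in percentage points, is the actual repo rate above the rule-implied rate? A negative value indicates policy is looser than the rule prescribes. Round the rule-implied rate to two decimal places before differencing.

Output 3.5% above potential → gap = 3.5.
R = 2.1 + 0.4 + 1.2 × (0.4 − 2.4) + 1.1 × 3.5
   = 2.1 + 0.4 − 2.4 + 3.85 = 3.95
Deviation = 2.83 − 3.95 = -1.12 pp.

-1.12 pp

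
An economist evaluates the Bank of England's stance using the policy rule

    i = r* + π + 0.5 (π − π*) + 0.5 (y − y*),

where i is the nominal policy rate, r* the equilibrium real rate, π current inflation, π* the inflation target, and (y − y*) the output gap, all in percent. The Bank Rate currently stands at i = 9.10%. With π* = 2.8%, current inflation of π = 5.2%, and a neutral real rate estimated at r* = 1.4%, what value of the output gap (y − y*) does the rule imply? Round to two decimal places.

0.5 (y − y*) = 9.10 − 1.4 − 5.2 − 0.5 × (5.2 − 2.8) = 1.3
(y − y*) = 1.3 / 0.5 = 2.60

2.60%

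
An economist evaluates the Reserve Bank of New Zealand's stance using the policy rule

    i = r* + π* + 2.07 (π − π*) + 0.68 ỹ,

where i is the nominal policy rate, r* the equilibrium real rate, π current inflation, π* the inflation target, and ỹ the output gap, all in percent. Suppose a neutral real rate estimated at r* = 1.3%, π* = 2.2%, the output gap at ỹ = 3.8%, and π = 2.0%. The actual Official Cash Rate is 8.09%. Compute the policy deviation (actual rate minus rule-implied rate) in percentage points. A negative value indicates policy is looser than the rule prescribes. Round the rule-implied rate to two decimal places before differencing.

i = 1.3 + 2.2 + 2.07 × (2.0 − 2.2) + 0.68 × 3.8
   = 1.3 + 2.2 − 0.414 + 2.584 = 5.67
Deviation = 8.09 − 5.67 = 2.42 pp.

2.42 pp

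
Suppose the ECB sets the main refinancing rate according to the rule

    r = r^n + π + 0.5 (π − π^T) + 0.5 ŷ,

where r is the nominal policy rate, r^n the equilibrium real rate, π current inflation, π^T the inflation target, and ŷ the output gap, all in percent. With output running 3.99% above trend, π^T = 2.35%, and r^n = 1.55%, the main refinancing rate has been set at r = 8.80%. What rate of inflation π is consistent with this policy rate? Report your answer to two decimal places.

Output 3.99% above potential → ŷ = 3.99.
Collecting π: r = r^n + (1 + 0.5) π − 0.5 π^T + 0.5 ŷ
1.5 π = 8.80 − 1.55 + 0.5 × 2.35 − 0.5 × 3.99 = 6.43
π = 6.43 / 1.5 = 4.29

4.29%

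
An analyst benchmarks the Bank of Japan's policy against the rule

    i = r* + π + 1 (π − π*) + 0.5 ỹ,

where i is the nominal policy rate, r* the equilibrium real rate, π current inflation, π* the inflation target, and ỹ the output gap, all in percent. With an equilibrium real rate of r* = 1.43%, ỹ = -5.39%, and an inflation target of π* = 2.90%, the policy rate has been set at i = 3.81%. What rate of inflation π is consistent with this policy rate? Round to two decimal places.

3.99%

Collecting π: i = r* + (1 + 1) π − 1 π* + 0.5 ỹ
2 π = 3.81 − 1.43 + 1 × 2.90 − 0.5 × (-5.39) = 7.975
π = 7.975 / 2 = 3.99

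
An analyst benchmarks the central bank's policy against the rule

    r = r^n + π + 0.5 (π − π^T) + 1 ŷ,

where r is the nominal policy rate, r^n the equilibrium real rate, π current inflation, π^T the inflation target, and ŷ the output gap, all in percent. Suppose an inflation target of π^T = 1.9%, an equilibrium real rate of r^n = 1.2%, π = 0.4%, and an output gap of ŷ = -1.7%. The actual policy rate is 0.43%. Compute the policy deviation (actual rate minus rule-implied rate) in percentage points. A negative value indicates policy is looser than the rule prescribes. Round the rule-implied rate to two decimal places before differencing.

1.28 pp

r = 1.2 + 0.4 + 0.5 × (0.4 − 1.9) + 1 × (-1.7)
   = 1.2 + 0.4 − 0.75 − 1.7 = -0.85
Deviation = 0.43 − (-0.85) = 1.28 pp.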